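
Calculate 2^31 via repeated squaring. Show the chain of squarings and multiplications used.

Computing 2^31 by squaring (build up from 2^1; each line after the first costs one multiplication):

2^1 = 2
2^2 = (2^1)^2 = 2^2 = 4
2^3 = 2 * 2^2 = 2 * 4 = 8
2^6 = (2^3)^2 = 8^2 = 64
2^7 = 2 * 2^6 = 2 * 64 = 128
2^14 = (2^7)^2 = 128^2 = 16384
2^15 = 2 * 2^14 = 2 * 16384 = 32768
2^30 = (2^15)^2 = 32768^2 = 1073741824
2^31 = 2 * 2^30 = 2 * 1073741824 = 2147483648

Result: 2147483648
Multiplications needed: 8 (8 lines after 2^1)

2^31 = 2147483648. Using exponentiation by squaring, this requires 8 multiplications. The key idea: if the exponent is even, square the half-power; if odd, multiply by the base once.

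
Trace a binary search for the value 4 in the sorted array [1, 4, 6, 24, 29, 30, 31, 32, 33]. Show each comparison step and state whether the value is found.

Binary search for 4 in [1, 4, 6, 24, 29, 30, 31, 32, 33]:

lo=0, hi=8, mid=4, arr[mid]=29 -> 29 > 4, search left half
lo=0, hi=3, mid=1, arr[mid]=4 -> Found target at index 1!

Binary search finds 4 at index 1 after 2 comparisons. The search repeatedly halves the search space by comparing with the middle element.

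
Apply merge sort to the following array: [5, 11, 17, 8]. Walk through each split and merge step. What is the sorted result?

Merge sort trace:

Split: [5, 11, 17, 8] -> [5, 11] and [17, 8]
  Split: [5, 11] -> [5] and [11]
  Merge: [5] + [11] -> [5, 11]
  Split: [17, 8] -> [17] and [8]
  Merge: [17] + [8] -> [8, 17]
Merge: [5, 11] + [8, 17] -> [5, 8, 11, 17]

Final sorted array: [5, 8, 11, 17]

The merge sort proceeds by recursively splitting the array and merging sorted halves.
After all merges, the sorted array is [5, 8, 11, 17].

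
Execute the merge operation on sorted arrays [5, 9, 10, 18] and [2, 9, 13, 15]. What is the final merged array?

Merging process:

Compare 5 vs 2: take 2 from right. Merged: [2]
Compare 5 vs 9: take 5 from left. Merged: [2, 5]
Compare 9 vs 9: take 9 from left. Merged: [2, 5, 9]
Compare 10 vs 9: take 9 from right. Merged: [2, 5, 9, 9]
Compare 10 vs 13: take 10 from left. Merged: [2, 5, 9, 9, 10]
Compare 18 vs 13: take 13 from right. Merged: [2, 5, 9, 9, 10, 13]
Compare 18 vs 15: take 15 from right. Merged: [2, 5, 9, 9, 10, 13, 15]
Append remaining from left: [18]. Merged: [2, 5, 9, 9, 10, 13, 15, 18]

Final merged array: [2, 5, 9, 9, 10, 13, 15, 18]
Total comparisons: 7

The merged array is [2, 5, 9, 9, 10, 13, 15, 18], requiring 7 comparisons. The merge step runs in O(n) time where n is the total number of elements.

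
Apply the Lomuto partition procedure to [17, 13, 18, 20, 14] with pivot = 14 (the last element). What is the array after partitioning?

Lomuto partition with pivot = 14:

Initial array: [17, 13, 18, 20, 14]

arr[0]=17 > 14: no swap
arr[1]=13 <= 14: swap with position 0, array becomes [13, 17, 18, 20, 14]
arr[2]=18 > 14: no swap
arr[3]=20 > 14: no swap

Place pivot at position 1: [13, 14, 18, 20, 17]
Pivot position: 1

After partitioning with pivot 14, the array becomes [13, 14, 18, 20, 17]. The pivot is placed at index 1. All elements to the left of the pivot are <= 14, and all elements to the right are > 14.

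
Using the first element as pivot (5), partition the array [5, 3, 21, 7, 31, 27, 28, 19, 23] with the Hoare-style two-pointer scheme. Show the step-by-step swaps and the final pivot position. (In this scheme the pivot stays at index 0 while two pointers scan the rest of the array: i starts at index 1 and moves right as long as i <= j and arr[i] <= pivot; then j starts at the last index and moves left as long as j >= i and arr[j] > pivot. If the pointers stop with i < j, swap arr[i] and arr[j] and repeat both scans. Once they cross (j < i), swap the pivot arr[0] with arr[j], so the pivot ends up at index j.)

Hoare-style two-pointer partition with pivot = 5:

Initial array: [5, 3, 21, 7, 31, 27, 28, 19, 23]

Pointers start at i = 1, j = 8.
i ends at 2, j ends at 1: the pointers have crossed (j < i), so scanning stops.

Swap pivot arr[0] with arr[1] to place pivot at position 1: [3, 5, 21, 7, 31, 27, 28, 19, 23]
Pivot position: 1

After partitioning with pivot 5, the array becomes [3, 5, 21, 7, 31, 27, 28, 19, 23]. The pivot is placed at index 1. All elements to the left of the pivot are <= 5, and all elements to the right are > 5.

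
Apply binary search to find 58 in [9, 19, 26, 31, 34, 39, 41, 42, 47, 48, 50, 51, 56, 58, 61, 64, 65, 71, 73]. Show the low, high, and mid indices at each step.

Binary search for 58 in [9, 19, 26, 31, 34, 39, 41, 42, 47, 48, 50, 51, 56, 58, 61, 64, 65, 71, 73]:

lo=0, hi=18, mid=9, arr[mid]=48 -> 48 < 58, search right half
lo=10, hi=18, mid=14, arr[mid]=61 -> 61 > 58, search left half
lo=10, hi=13, mid=11, arr[mid]=51 -> 51 < 58, search right half
lo=12, hi=13, mid=12, arr[mid]=56 -> 56 < 58, search right half
lo=13, hi=13, mid=13, arr[mid]=58 -> Found target at index 13!

Binary search finds 58 at index 13 after 5 comparisons. The search repeatedly halves the search space by comparing with the middle element.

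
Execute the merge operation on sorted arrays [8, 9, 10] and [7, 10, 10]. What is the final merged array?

Merging process:

Compare 8 vs 7: take 7 from right. Merged: [7]
Compare 8 vs 10: take 8 from left. Merged: [7, 8]
Compare 9 vs 10: take 9 from left. Merged: [7, 8, 9]
Compare 10 vs 10: take 10 from left. Merged: [7, 8, 9, 10]
Append remaining from right: [10, 10]. Merged: [7, 8, 9, 10, 10, 10]

Final merged array: [7, 8, 9, 10, 10, 10]
Total comparisons: 4

The merged array is [7, 8, 9, 10, 10, 10], requiring 4 comparisons. The merge step runs in O(n) time where n is the total number of elements.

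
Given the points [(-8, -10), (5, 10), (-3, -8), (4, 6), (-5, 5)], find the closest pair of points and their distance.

Computing all pairwise distances among 5 points:

d((-8, -10), (5, 10)) = 23.8537
d((-8, -10), (-3, -8)) = 5.3852
d((-8, -10), (4, 6)) = 20.0
d((-8, -10), (-5, 5)) = 15.2971
d((5, 10), (-3, -8)) = 19.6977
d((5, 10), (4, 6)) = 4.1231 <-- minimum
d((5, 10), (-5, 5)) = 11.1803
d((-3, -8), (4, 6)) = 15.6525
d((-3, -8), (-5, 5)) = 13.1529
d((4, 6), (-5, 5)) = 9.0554

Closest pair: (5, 10) and (4, 6) with distance 4.1231

The closest pair is (5, 10) and (4, 6) with Euclidean distance 4.1231. For 5 points, brute-force pairwise comparison is shown above. For large n, the divide-and-conquer algorithm (sort by x, recurse on halves, check the dividing strip) achieves O(n log n).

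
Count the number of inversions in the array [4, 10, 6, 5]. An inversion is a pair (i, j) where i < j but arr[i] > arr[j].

Finding inversions in [4, 10, 6, 5]:

(1, 2): arr[1]=10 > arr[2]=6
(1, 3): arr[1]=10 > arr[3]=5
(2, 3): arr[2]=6 > arr[3]=5

Total inversions: 3

The array has 3 inversion(s): (1,2), (1,3), (2,3). Each pair (i,j) satisfies i < j and arr[i] > arr[j].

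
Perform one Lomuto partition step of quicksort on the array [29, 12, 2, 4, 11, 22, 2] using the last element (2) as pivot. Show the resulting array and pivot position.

Lomuto partition with pivot = 2:

Initial array: [29, 12, 2, 4, 11, 22, 2]

arr[0]=29 > 2: no swap
arr[1]=12 > 2: no swap
arr[2]=2 <= 2: swap with position 0, array becomes [2, 12, 29, 4, 11, 22, 2]
arr[3]=4 > 2: no swap
arr[4]=11 > 2: no swap
arr[5]=22 > 2: no swap

Place pivot at position 1: [2, 2, 29, 4, 11, 22, 12]
Pivot position: 1

After partitioning with pivot 2, the array becomes [2, 2, 29, 4, 11, 22, 12]. The pivot is placed at index 1. All elements to the left of the pivot are <= 2, and all elements to the right are > 2.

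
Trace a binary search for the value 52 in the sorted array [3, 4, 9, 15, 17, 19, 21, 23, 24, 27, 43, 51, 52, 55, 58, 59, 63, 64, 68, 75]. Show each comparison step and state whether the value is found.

Binary search for 52 in [3, 4, 9, 15, 17, 19, 21, 23, 24, 27, 43, 51, 52, 55, 58, 59, 63, 64, 68, 75]:

lo=0, hi=19, mid=9, arr[mid]=27 -> 27 < 52, search right half
lo=10, hi=19, mid=14, arr[mid]=58 -> 58 > 52, search left half
lo=10, hi=13, mid=11, arr[mid]=51 -> 51 < 52, search right half
lo=12, hi=13, mid=12, arr[mid]=52 -> Found target at index 12!

Binary search finds 52 at index 12 after 4 comparisons. The search repeatedly halves the search space by comparing with the middle element.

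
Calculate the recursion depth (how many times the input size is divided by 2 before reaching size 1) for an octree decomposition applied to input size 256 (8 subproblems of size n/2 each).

For divide and conquer with division factor 2:

Problem sizes at each level:
Level 0: 256
Level 1: 128
Level 2: 64
Level 3: 32
Level 4: 16
Level 5: 8
Level 6: 4
Level 7: 2
Level 8: 1

The root is level 0 and the size-1 base case is level 8 (the tree spans levels 0 through 8, i.e. 9 levels counting the root), so the depth is the number of divisions: log_2(256) = 8

The recursion tree depth is log_2(256) = 8. At each level, the problem size is divided by 2, so it takes 8 divisions to reduce to a base case of size 1. The algorithm makes 8 recursive calls at each level.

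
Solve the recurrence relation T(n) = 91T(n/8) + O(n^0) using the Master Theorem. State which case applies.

Master Theorem for T(n) = 91T(n/8) + O(n^0):

a = 91, b = 8, c = 0
log_b(a) = log_8(91) = 2.1693

Case 1: c = 0 < log_8(91) = 2.1693
T(n) = O(n^(log_8 91))

For T(n) = 91T(n/8) + O(n^0): log_8(91) = 2.1693. This is Case 1 of the Master Theorem (c < log_b(a), work dominated by leaves), giving O(n^(log_8 91)).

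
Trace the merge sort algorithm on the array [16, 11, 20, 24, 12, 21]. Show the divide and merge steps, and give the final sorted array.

Merge sort trace:

Split: [16, 11, 20, 24, 12, 21] -> [16, 11, 20] and [24, 12, 21]
  Split: [16, 11, 20] -> [16] and [11, 20]
    Split: [11, 20] -> [11] and [20]
    Merge: [11] + [20] -> [11, 20]
  Merge: [16] + [11, 20] -> [11, 16, 20]
  Split: [24, 12, 21] -> [24] and [12, 21]
    Split: [12, 21] -> [12] and [21]
    Merge: [12] + [21] -> [12, 21]
  Merge: [24] + [12, 21] -> [12, 21, 24]
Merge: [11, 16, 20] + [12, 21, 24] -> [11, 12, 16, 20, 21, 24]

Final sorted array: [11, 12, 16, 20, 21, 24]

The merge sort proceeds by recursively splitting the array and merging sorted halves.
After all merges, the sorted array is [11, 12, 16, 20, 21, 24].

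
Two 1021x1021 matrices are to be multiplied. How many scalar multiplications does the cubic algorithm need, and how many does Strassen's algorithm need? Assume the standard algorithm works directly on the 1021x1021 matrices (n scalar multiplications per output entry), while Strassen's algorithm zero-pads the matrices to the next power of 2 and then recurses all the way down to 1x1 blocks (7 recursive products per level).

Matrix multiplication for 1021x1021 matrices:

Strassen's algorithm requires power-of-2 dimensions. Pad 1021x1021 to 1024x1024 (next power of 2).

Standard algorithm: 1021^3 = 1064332261 multiplications
Strassen's algorithm: 7^(log2(1024)) = 7^10 = 282475249 multiplications
Savings: 1064332261 - 282475249 = 781857012 multiplications

Standard: 1064332261 multiplications (1021^3). Strassen: 282475249 multiplications (7^10, after padding to 1024x1024). Strassen reduces 8 recursive multiplications to 7 at each level.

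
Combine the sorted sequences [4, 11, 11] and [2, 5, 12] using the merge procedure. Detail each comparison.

Merging process:

Compare 4 vs 2: take 2 from right. Merged: [2]
Compare 4 vs 5: take 4 from left. Merged: [2, 4]
Compare 11 vs 5: take 5 from right. Merged: [2, 4, 5]
Compare 11 vs 12: take 11 from left. Merged: [2, 4, 5, 11]
Compare 11 vs 12: take 11 from left. Merged: [2, 4, 5, 11, 11]
Append remaining from right: [12]. Merged: [2, 4, 5, 11, 11, 12]

Final merged array: [2, 4, 5, 11, 11, 12]
Total comparisons: 5

The merged array is [2, 4, 5, 11, 11, 12], requiring 5 comparisons. The merge step runs in O(n) time where n is the total number of elements.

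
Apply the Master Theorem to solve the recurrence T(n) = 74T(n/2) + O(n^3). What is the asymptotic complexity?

Master Theorem for T(n) = 74T(n/2) + O(n^3):

a = 74, b = 2, c = 3
log_b(a) = log_2(74) = 6.2095

Case 1: c = 3 < log_2(74) = 6.2095
T(n) = O(n^(log_2 74))

For T(n) = 74T(n/2) + O(n^3): log_2(74) = 6.2095. This is Case 1 of the Master Theorem (c < log_b(a), work dominated by leaves), giving O(n^(log_2 74)).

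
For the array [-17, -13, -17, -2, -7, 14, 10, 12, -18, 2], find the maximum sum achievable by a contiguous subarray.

Using Kadane's algorithm on [-17, -13, -17, -2, -7, 14, 10, 12, -18, 2]:

Scanning through the array:
Position 1 (value -13): max_ending_here = -13, max_so_far = -13
Position 2 (value -17): max_ending_here = -17, max_so_far = -13
Position 3 (value -2): max_ending_here = -2, max_so_far = -2
Position 4 (value -7): max_ending_here = -7, max_so_far = -2
Position 5 (value 14): max_ending_here = 14, max_so_far = 14
Position 6 (value 10): max_ending_here = 24, max_so_far = 24
Position 7 (value 12): max_ending_here = 36, max_so_far = 36
Position 8 (value -18): max_ending_here = 18, max_so_far = 36
Position 9 (value 2): max_ending_here = 20, max_so_far = 36

Maximum subarray: [14, 10, 12]
Maximum sum: 36

The maximum subarray is [14, 10, 12] with sum 36. This subarray runs from index 5 to index 7.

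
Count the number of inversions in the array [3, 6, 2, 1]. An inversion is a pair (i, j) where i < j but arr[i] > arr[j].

Finding inversions in [3, 6, 2, 1]:

(0, 2): arr[0]=3 > arr[2]=2
(0, 3): arr[0]=3 > arr[3]=1
(1, 2): arr[1]=6 > arr[2]=2
(1, 3): arr[1]=6 > arr[3]=1
(2, 3): arr[2]=2 > arr[3]=1

Total inversions: 5

The array has 5 inversion(s): (0,2), (0,3), (1,2), (1,3), (2,3). Each pair (i,j) satisfies i < j and arr[i] > arr[j].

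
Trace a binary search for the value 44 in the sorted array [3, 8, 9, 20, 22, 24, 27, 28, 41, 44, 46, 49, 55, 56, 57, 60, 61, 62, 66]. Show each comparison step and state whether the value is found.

Binary search for 44 in [3, 8, 9, 20, 22, 24, 27, 28, 41, 44, 46, 49, 55, 56, 57, 60, 61, 62, 66]:

lo=0, hi=18, mid=9, arr[mid]=44 -> Found target at index 9!

Binary search finds 44 at index 9 after 1 comparisons. The search repeatedly halves the search space by comparing with the middle element.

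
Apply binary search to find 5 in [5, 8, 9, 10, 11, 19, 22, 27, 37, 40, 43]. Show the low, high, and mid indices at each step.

Binary search for 5 in [5, 8, 9, 10, 11, 19, 22, 27, 37, 40, 43]:

lo=0, hi=10, mid=5, arr[mid]=19 -> 19 > 5, search left half
lo=0, hi=4, mid=2, arr[mid]=9 -> 9 > 5, search left half
lo=0, hi=1, mid=0, arr[mid]=5 -> Found target at index 0!

Binary search finds 5 at index 0 after 3 comparisons. The search repeatedly halves the search space by comparing with the middle element.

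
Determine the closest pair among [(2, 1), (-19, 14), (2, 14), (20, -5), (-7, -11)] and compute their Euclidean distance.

Computing all pairwise distances among 5 points:

d((2, 1), (-19, 14)) = 24.6982
d((2, 1), (2, 14)) = 13.0 <-- minimum
d((2, 1), (20, -5)) = 18.9737
d((2, 1), (-7, -11)) = 15.0
d((-19, 14), (2, 14)) = 21.0
d((-19, 14), (20, -5)) = 43.382
d((-19, 14), (-7, -11)) = 27.7308
d((2, 14), (20, -5)) = 26.1725
d((2, 14), (-7, -11)) = 26.5707
d((20, -5), (-7, -11)) = 27.6586

Closest pair: (2, 1) and (2, 14) with distance 13.0

The closest pair is (2, 1) and (2, 14) with Euclidean distance 13.0. For 5 points, brute-force pairwise comparison is shown above. For large n, the divide-and-conquer algorithm (sort by x, recurse on halves, check the dividing strip) achieves O(n log n).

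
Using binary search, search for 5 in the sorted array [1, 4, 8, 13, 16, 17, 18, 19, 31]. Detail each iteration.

Binary search for 5 in [1, 4, 8, 13, 16, 17, 18, 19, 31]:

lo=0, hi=8, mid=4, arr[mid]=16 -> 16 > 5, search left half
lo=0, hi=3, mid=1, arr[mid]=4 -> 4 < 5, search right half
lo=2, hi=3, mid=2, arr[mid]=8 -> 8 > 5, search left half
lo=2 > hi=1, target 5 not found

Binary search determines that 5 is not in the array after 3 comparisons. The search space was exhausted without finding the target.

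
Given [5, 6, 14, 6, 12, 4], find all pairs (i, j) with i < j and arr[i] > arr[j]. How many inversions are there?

Finding inversions in [5, 6, 14, 6, 12, 4]:

(0, 5): arr[0]=5 > arr[5]=4
(1, 5): arr[1]=6 > arr[5]=4
(2, 3): arr[2]=14 > arr[3]=6
(2, 4): arr[2]=14 > arr[4]=12
(2, 5): arr[2]=14 > arr[5]=4
(3, 5): arr[3]=6 > arr[5]=4
(4, 5): arr[4]=12 > arr[5]=4

Total inversions: 7

The array has 7 inversion(s): (0,5), (1,5), (2,3), (2,4), (2,5), (3,5), (4,5). Each pair (i,j) satisfies i < j and arr[i] > arr[j].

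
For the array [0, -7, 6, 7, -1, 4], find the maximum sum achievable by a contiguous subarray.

Using Kadane's algorithm on [0, -7, 6, 7, -1, 4]:

Scanning through the array:
Position 1 (value -7): max_ending_here = -7, max_so_far = 0
Position 2 (value 6): max_ending_here = 6, max_so_far = 6
Position 3 (value 7): max_ending_here = 13, max_so_far = 13
Position 4 (value -1): max_ending_here = 12, max_so_far = 13
Position 5 (value 4): max_ending_here = 16, max_so_far = 16

Maximum subarray: [6, 7, -1, 4]
Maximum sum: 16

The maximum subarray is [6, 7, -1, 4] with sum 16. This subarray runs from index 2 to index 5.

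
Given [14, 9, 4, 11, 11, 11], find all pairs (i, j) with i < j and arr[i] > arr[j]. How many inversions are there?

Finding inversions in [14, 9, 4, 11, 11, 11]:

(0, 1): arr[0]=14 > arr[1]=9
(0, 2): arr[0]=14 > arr[2]=4
(0, 3): arr[0]=14 > arr[3]=11
(0, 4): arr[0]=14 > arr[4]=11
(0, 5): arr[0]=14 > arr[5]=11
(1, 2): arr[1]=9 > arr[2]=4

Total inversions: 6

The array has 6 inversion(s): (0,1), (0,2), (0,3), (0,4), (0,5), (1,2). Each pair (i,j) satisfies i < j and arr[i] > arr[j].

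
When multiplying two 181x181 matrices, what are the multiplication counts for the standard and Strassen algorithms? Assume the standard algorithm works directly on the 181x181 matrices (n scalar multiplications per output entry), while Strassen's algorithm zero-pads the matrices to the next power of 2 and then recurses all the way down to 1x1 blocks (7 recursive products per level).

Matrix multiplication for 181x181 matrices:

Strassen's algorithm requires power-of-2 dimensions. Pad 181x181 to 256x256 (next power of 2).

Standard algorithm: 181^3 = 5929741 multiplications
Strassen's algorithm: 7^(log2(256)) = 7^8 = 5764801 multiplications
Savings: 5929741 - 5764801 = 164940 multiplications

Standard: 5929741 multiplications (181^3). Strassen: 5764801 multiplications (7^8, after padding to 256x256). Strassen reduces 8 recursive multiplications to 7 at each level.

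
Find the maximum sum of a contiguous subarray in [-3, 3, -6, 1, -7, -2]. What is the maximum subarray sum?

Using Kadane's algorithm on [-3, 3, -6, 1, -7, -2]:

Scanning through the array:
Position 1 (value 3): max_ending_here = 3, max_so_far = 3
Position 2 (value -6): max_ending_here = -3, max_so_far = 3
Position 3 (value 1): max_ending_here = 1, max_so_far = 3
Position 4 (value -7): max_ending_here = -6, max_so_far = 3
Position 5 (value -2): max_ending_here = -2, max_so_far = 3

Maximum subarray: [3]
Maximum sum: 3

The maximum subarray is [3] with sum 3. This subarray runs from index 1 to index 1.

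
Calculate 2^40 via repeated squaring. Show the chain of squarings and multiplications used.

Computing 2^40 by squaring (build up from 2^1; each line after the first costs one multiplication):

2^1 = 2
2^2 = (2^1)^2 = 2^2 = 4
2^4 = (2^2)^2 = 4^2 = 16
2^5 = 2 * 2^4 = 2 * 16 = 32
2^10 = (2^5)^2 = 32^2 = 1024
2^20 = (2^10)^2 = 1024^2 = 1048576
2^40 = (2^20)^2 = 1048576^2 = 1099511627776

Result: 1099511627776
Multiplications needed: 6 (6 lines after 2^1)

2^40 = 1099511627776. Using exponentiation by squaring, this requires 6 multiplications. The key idea: if the exponent is even, square the half-power; if odd, multiply by the base once.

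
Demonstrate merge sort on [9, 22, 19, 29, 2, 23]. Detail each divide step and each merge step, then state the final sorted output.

Merge sort trace:

Split: [9, 22, 19, 29, 2, 23] -> [9, 22, 19] and [29, 2, 23]
  Split: [9, 22, 19] -> [9] and [22, 19]
    Split: [22, 19] -> [22] and [19]
    Merge: [22] + [19] -> [19, 22]
  Merge: [9] + [19, 22] -> [9, 19, 22]
  Split: [29, 2, 23] -> [29] and [2, 23]
    Split: [2, 23] -> [2] and [23]
    Merge: [2] + [23] -> [2, 23]
  Merge: [29] + [2, 23] -> [2, 23, 29]
Merge: [9, 19, 22] + [2, 23, 29] -> [2, 9, 19, 22, 23, 29]

Final sorted array: [2, 9, 19, 22, 23, 29]

The merge sort proceeds by recursively splitting the array and merging sorted halves.
After all merges, the sorted array is [2, 9, 19, 22, 23, 29].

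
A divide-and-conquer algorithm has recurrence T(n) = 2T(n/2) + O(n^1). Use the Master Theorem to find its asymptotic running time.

Master Theorem for T(n) = 2T(n/2) + O(n^1):

a = 2, b = 2, c = 1
log_b(a) = log_2(2) = 1.0000

Case 2: c = 1 = log_2(2) = 1.0000
T(n) = O(n^1 log n) = O(n log n)

For T(n) = 2T(n/2) + O(n^1): log_2(2) = 1.0000. This is Case 2 of the Master Theorem (c = log_b(a), equal work at all levels), giving O(n log n).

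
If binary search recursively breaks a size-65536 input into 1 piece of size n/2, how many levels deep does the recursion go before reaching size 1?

For divide and conquer with division factor 2:

Problem sizes at each level:
Level 0: 65536
Level 1: 32768
Level 2: 16384
Level 3: 8192
Level 4: 4096
Level 5: 2048
Level 6: 1024
Level 7: 512
Level 8: 256
Level 9: 128
Level 10: 64
Level 11: 32
Level 12: 16
Level 13: 8
Level 14: 4
Level 15: 2
Level 16: 1

The root is level 0 and the size-1 base case is level 16 (the tree spans levels 0 through 16, i.e. 17 levels counting the root), so the depth is the number of divisions: log_2(65536) = 16

The recursion tree depth is log_2(65536) = 16. At each level, the problem size is divided by 2, so it takes 16 divisions to reduce to a base case of size 1. The algorithm makes 1 recursive call at each level.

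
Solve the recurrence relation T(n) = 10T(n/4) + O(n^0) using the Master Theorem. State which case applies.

Master Theorem for T(n) = 10T(n/4) + O(n^0):

a = 10, b = 4, c = 0
log_b(a) = log_4(10) = 1.6610

Case 1: c = 0 < log_4(10) = 1.6610
T(n) = O(n^(log_4 10))

For T(n) = 10T(n/4) + O(n^0): log_4(10) = 1.6610. This is Case 1 of the Master Theorem (c < log_b(a), work dominated by leaves), giving O(n^(log_4 10)).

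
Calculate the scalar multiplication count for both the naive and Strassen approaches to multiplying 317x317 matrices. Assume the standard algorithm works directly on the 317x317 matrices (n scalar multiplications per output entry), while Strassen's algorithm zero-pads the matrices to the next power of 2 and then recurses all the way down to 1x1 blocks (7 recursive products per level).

Matrix multiplication for 317x317 matrices:

Strassen's algorithm requires power-of-2 dimensions. Pad 317x317 to 512x512 (next power of 2).

Standard algorithm: 317^3 = 31855013 multiplications
Strassen's algorithm: 7^(log2(512)) = 7^9 = 40353607 multiplications
Difference: 31855013 - 40353607 = -8498594 (Strassen uses MORE here due to padding overhead — for small or just-over-power-of-2 n, padding can outweigh the per-level savings)

Standard: 31855013 multiplications (317^3). Strassen: 40353607 multiplications (7^9, after padding to 512x512). Strassen reduces 8 recursive multiplications to 7 at each level.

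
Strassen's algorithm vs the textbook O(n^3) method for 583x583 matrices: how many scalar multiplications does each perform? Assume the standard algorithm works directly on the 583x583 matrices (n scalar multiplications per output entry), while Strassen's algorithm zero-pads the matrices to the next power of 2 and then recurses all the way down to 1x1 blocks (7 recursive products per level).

Matrix multiplication for 583x583 matrices:

Strassen's algorithm requires power-of-2 dimensions. Pad 583x583 to 1024x1024 (next power of 2).

Standard algorithm: 583^3 = 198155287 multiplications
Strassen's algorithm: 7^(log2(1024)) = 7^10 = 282475249 multiplications
Difference: 198155287 - 282475249 = -84319962 (Strassen uses MORE here due to padding overhead — for small or just-over-power-of-2 n, padding can outweigh the per-level savings)

Standard: 198155287 multiplications (583^3). Strassen: 282475249 multiplications (7^10, after padding to 1024x1024). Strassen reduces 8 recursive multiplications to 7 at each level.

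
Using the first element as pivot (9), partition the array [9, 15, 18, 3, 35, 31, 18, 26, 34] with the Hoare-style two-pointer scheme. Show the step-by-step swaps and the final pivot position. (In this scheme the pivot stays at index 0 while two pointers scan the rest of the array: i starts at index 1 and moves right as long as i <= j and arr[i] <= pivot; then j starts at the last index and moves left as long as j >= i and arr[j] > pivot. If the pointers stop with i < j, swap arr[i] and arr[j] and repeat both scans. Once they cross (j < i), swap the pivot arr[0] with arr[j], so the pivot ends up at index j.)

Hoare-style two-pointer partition with pivot = 9:

Initial array: [9, 15, 18, 3, 35, 31, 18, 26, 34]

Pointers start at i = 1, j = 8.
i stops at index 1 (arr[1]=15 > 9), j stops at index 3 (arr[3]=3 <= 9): swap arr[1] and arr[3], array becomes [9, 3, 18, 15, 35, 31, 18, 26, 34]
i ends at 2, j ends at 1: the pointers have crossed (j < i), so scanning stops.

Swap pivot arr[0] with arr[1] to place pivot at position 1: [3, 9, 18, 15, 35, 31, 18, 26, 34]
Pivot position: 1

After partitioning with pivot 9, the array becomes [3, 9, 18, 15, 35, 31, 18, 26, 34]. The pivot is placed at index 1. All elements to the left of the pivot are <= 9, and all elements to the right are > 9.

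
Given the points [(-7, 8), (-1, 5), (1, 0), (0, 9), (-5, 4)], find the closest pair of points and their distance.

Computing all pairwise distances among 5 points:

d((-7, 8), (-1, 5)) = 6.7082
d((-7, 8), (1, 0)) = 11.3137
d((-7, 8), (0, 9)) = 7.0711
d((-7, 8), (-5, 4)) = 4.4721
d((-1, 5), (1, 0)) = 5.3852
d((-1, 5), (0, 9)) = 4.1231 <-- minimum
d((-1, 5), (-5, 4)) = 4.1231 <-- minimum
d((1, 0), (0, 9)) = 9.0554
d((1, 0), (-5, 4)) = 7.2111
d((0, 9), (-5, 4)) = 7.0711

Minimum distance: 4.1231 (tie among 2 pairs: (-1, 5) and (0, 9); (-1, 5) and (-5, 4))

The minimum Euclidean distance is 4.1231. There is a tie: 2 pairs achieve this minimum — (-1, 5) and (0, 9); (-1, 5) and (-5, 4). Any of these is a valid closest pair. For 5 points, brute-force pairwise comparison is shown above. For large n, the divide-and-conquer algorithm (sort by x, recurse on halves, check the dividing strip) achieves O(n log n).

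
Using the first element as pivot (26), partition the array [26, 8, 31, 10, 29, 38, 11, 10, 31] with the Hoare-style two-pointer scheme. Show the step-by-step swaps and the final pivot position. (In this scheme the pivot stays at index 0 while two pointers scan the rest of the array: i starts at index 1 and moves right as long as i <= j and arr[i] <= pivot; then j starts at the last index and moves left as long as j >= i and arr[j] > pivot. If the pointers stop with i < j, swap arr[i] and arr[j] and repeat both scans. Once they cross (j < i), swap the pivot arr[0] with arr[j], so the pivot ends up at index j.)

Hoare-style two-pointer partition with pivot = 26:

Initial array: [26, 8, 31, 10, 29, 38, 11, 10, 31]

Pointers start at i = 1, j = 8.
i stops at index 2 (arr[2]=31 > 26), j stops at index 7 (arr[7]=10 <= 26): swap arr[2] and arr[7], array becomes [26, 8, 10, 10, 29, 38, 11, 31, 31]
i stops at index 4 (arr[4]=29 > 26), j stops at index 6 (arr[6]=11 <= 26): swap arr[4] and arr[6], array becomes [26, 8, 10, 10, 11, 38, 29, 31, 31]
i ends at 5, j ends at 4: the pointers have crossed (j < i), so scanning stops.

Swap pivot arr[0] with arr[4] to place pivot at position 4: [11, 8, 10, 10, 26, 38, 29, 31, 31]
Pivot position: 4

After partitioning with pivot 26, the array becomes [11, 8, 10, 10, 26, 38, 29, 31, 31]. The pivot is placed at index 4. All elements to the left of the pivot are <= 26, and all elements to the right are > 26.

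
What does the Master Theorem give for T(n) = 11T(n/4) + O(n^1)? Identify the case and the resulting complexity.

Master Theorem for T(n) = 11T(n/4) + O(n^1):

a = 11, b = 4, c = 1
log_b(a) = log_4(11) = 1.7297

Case 1: c = 1 < log_4(11) = 1.7297
T(n) = O(n^(log_4 11))

For T(n) = 11T(n/4) + O(n^1): log_4(11) = 1.7297. This is Case 1 of the Master Theorem (c < log_b(a), work dominated by leaves), giving O(n^(log_4 11)).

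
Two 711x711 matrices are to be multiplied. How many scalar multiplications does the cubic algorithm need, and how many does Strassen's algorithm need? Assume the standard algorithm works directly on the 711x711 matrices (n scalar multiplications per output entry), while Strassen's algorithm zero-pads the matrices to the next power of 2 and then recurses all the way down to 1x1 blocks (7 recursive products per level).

Matrix multiplication for 711x711 matrices:

Strassen's algorithm requires power-of-2 dimensions. Pad 711x711 to 1024x1024 (next power of 2).

Standard algorithm: 711^3 = 359425431 multiplications
Strassen's algorithm: 7^(log2(1024)) = 7^10 = 282475249 multiplications
Savings: 359425431 - 282475249 = 76950182 multiplications

Standard: 359425431 multiplications (711^3). Strassen: 282475249 multiplications (7^10, after padding to 1024x1024). Strassen reduces 8 recursive multiplications to 7 at each level.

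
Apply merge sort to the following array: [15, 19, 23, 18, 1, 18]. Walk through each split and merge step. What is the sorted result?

Merge sort trace:

Split: [15, 19, 23, 18, 1, 18] -> [15, 19, 23] and [18, 1, 18]
  Split: [15, 19, 23] -> [15] and [19, 23]
    Split: [19, 23] -> [19] and [23]
    Merge: [19] + [23] -> [19, 23]
  Merge: [15] + [19, 23] -> [15, 19, 23]
  Split: [18, 1, 18] -> [18] and [1, 18]
    Split: [1, 18] -> [1] and [18]
    Merge: [1] + [18] -> [1, 18]
  Merge: [18] + [1, 18] -> [1, 18, 18]
Merge: [15, 19, 23] + [1, 18, 18] -> [1, 15, 18, 18, 19, 23]

Final sorted array: [1, 15, 18, 18, 19, 23]

The merge sort proceeds by recursively splitting the array and merging sorted halves.
After all merges, the sorted array is [1, 15, 18, 18, 19, 23].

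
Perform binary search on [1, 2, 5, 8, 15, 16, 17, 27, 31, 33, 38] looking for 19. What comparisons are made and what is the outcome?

Binary search for 19 in [1, 2, 5, 8, 15, 16, 17, 27, 31, 33, 38]:

lo=0, hi=10, mid=5, arr[mid]=16 -> 16 < 19, search right half
lo=6, hi=10, mid=8, arr[mid]=31 -> 31 > 19, search left half
lo=6, hi=7, mid=6, arr[mid]=17 -> 17 < 19, search right half
lo=7, hi=7, mid=7, arr[mid]=27 -> 27 > 19, search left half
lo=7 > hi=6, target 19 not found

Binary search determines that 19 is not in the array after 4 comparisons. The search space was exhausted without finding the target.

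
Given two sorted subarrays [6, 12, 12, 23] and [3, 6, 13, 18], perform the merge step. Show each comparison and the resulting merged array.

Merging process:

Compare 6 vs 3: take 3 from right. Merged: [3]
Compare 6 vs 6: take 6 from left. Merged: [3, 6]
Compare 12 vs 6: take 6 from right. Merged: [3, 6, 6]
Compare 12 vs 13: take 12 from left. Merged: [3, 6, 6, 12]
Compare 12 vs 13: take 12 from left. Merged: [3, 6, 6, 12, 12]
Compare 23 vs 13: take 13 from right. Merged: [3, 6, 6, 12, 12, 13]
Compare 23 vs 18: take 18 from right. Merged: [3, 6, 6, 12, 12, 13, 18]
Append remaining from left: [23]. Merged: [3, 6, 6, 12, 12, 13, 18, 23]

Final merged array: [3, 6, 6, 12, 12, 13, 18, 23]
Total comparisons: 7

The merged array is [3, 6, 6, 12, 12, 13, 18, 23], requiring 7 comparisons. The merge step runs in O(n) time where n is the total number of elements.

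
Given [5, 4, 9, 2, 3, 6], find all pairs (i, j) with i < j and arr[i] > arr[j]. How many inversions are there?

Finding inversions in [5, 4, 9, 2, 3, 6]:

(0, 1): arr[0]=5 > arr[1]=4
(0, 3): arr[0]=5 > arr[3]=2
(0, 4): arr[0]=5 > arr[4]=3
(1, 3): arr[1]=4 > arr[3]=2
(1, 4): arr[1]=4 > arr[4]=3
(2, 3): arr[2]=9 > arr[3]=2
(2, 4): arr[2]=9 > arr[4]=3
(2, 5): arr[2]=9 > arr[5]=6

Total inversions: 8

The array has 8 inversion(s): (0,1), (0,3), (0,4), (1,3), (1,4), (2,3), (2,4), (2,5). Each pair (i,j) satisfies i < j and arr[i] > arr[j].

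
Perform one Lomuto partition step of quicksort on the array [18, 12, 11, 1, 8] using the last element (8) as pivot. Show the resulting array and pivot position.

Lomuto partition with pivot = 8:

Initial array: [18, 12, 11, 1, 8]

arr[0]=18 > 8: no swap
arr[1]=12 > 8: no swap
arr[2]=11 > 8: no swap
arr[3]=1 <= 8: swap with position 0, array becomes [1, 12, 11, 18, 8]

Place pivot at position 1: [1, 8, 11, 18, 12]
Pivot position: 1

After partitioning with pivot 8, the array becomes [1, 8, 11, 18, 12]. The pivot is placed at index 1. All elements to the left of the pivot are <= 8, and all elements to the right are > 8.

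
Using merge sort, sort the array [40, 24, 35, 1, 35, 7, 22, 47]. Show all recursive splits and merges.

Merge sort trace:

Split: [40, 24, 35, 1, 35, 7, 22, 47] -> [40, 24, 35, 1] and [35, 7, 22, 47]
  Split: [40, 24, 35, 1] -> [40, 24] and [35, 1]
    Split: [40, 24] -> [40] and [24]
    Merge: [40] + [24] -> [24, 40]
    Split: [35, 1] -> [35] and [1]
    Merge: [35] + [1] -> [1, 35]
  Merge: [24, 40] + [1, 35] -> [1, 24, 35, 40]
  Split: [35, 7, 22, 47] -> [35, 7] and [22, 47]
    Split: [35, 7] -> [35] and [7]
    Merge: [35] + [7] -> [7, 35]
    Split: [22, 47] -> [22] and [47]
    Merge: [22] + [47] -> [22, 47]
  Merge: [7, 35] + [22, 47] -> [7, 22, 35, 47]
Merge: [1, 24, 35, 40] + [7, 22, 35, 47] -> [1, 7, 22, 24, 35, 35, 40, 47]

Final sorted array: [1, 7, 22, 24, 35, 35, 40, 47]

The merge sort proceeds by recursively splitting the array and merging sorted halves.
After all merges, the sorted array is [1, 7, 22, 24, 35, 35, 40, 47].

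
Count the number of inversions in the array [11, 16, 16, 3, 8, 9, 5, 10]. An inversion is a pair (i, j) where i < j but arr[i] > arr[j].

Finding inversions in [11, 16, 16, 3, 8, 9, 5, 10]:

(0, 3): arr[0]=11 > arr[3]=3
(0, 4): arr[0]=11 > arr[4]=8
(0, 5): arr[0]=11 > arr[5]=9
(0, 6): arr[0]=11 > arr[6]=5
(0, 7): arr[0]=11 > arr[7]=10
(1, 3): arr[1]=16 > arr[3]=3
(1, 4): arr[1]=16 > arr[4]=8
(1, 5): arr[1]=16 > arr[5]=9
(1, 6): arr[1]=16 > arr[6]=5
(1, 7): arr[1]=16 > arr[7]=10
(2, 3): arr[2]=16 > arr[3]=3
(2, 4): arr[2]=16 > arr[4]=8
(2, 5): arr[2]=16 > arr[5]=9
(2, 6): arr[2]=16 > arr[6]=5
(2, 7): arr[2]=16 > arr[7]=10
(4, 6): arr[4]=8 > arr[6]=5
(5, 6): arr[5]=9 > arr[6]=5

Total inversions: 17

The array has 17 inversion(s): (0,3), (0,4), (0,5), (0,6), (0,7), (1,3), (1,4), (1,5), (1,6), (1,7), (2,3), (2,4), (2,5), (2,6), (2,7), (4,6), (5,6). Each pair (i,j) satisfies i < j and arr[i] > arr[j].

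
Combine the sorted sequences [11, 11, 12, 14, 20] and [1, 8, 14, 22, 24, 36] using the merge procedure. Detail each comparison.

Merging process:

Compare 11 vs 1: take 1 from right. Merged: [1]
Compare 11 vs 8: take 8 from right. Merged: [1, 8]
Compare 11 vs 14: take 11 from left. Merged: [1, 8, 11]
Compare 11 vs 14: take 11 from left. Merged: [1, 8, 11, 11]
Compare 12 vs 14: take 12 from left. Merged: [1, 8, 11, 11, 12]
Compare 14 vs 14: take 14 from left. Merged: [1, 8, 11, 11, 12, 14]
Compare 20 vs 14: take 14 from right. Merged: [1, 8, 11, 11, 12, 14, 14]
Compare 20 vs 22: take 20 from left. Merged: [1, 8, 11, 11, 12, 14, 14, 20]
Append remaining from right: [22, 24, 36]. Merged: [1, 8, 11, 11, 12, 14, 14, 20, 22, 24, 36]

Final merged array: [1, 8, 11, 11, 12, 14, 14, 20, 22, 24, 36]
Total comparisons: 8

The merged array is [1, 8, 11, 11, 12, 14, 14, 20, 22, 24, 36], requiring 8 comparisons. The merge step runs in O(n) time where n is the total number of elements.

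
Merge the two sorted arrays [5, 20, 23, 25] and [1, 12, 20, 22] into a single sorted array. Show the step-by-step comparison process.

Merging process:

Compare 5 vs 1: take 1 from right. Merged: [1]
Compare 5 vs 12: take 5 from left. Merged: [1, 5]
Compare 20 vs 12: take 12 from right. Merged: [1, 5, 12]
Compare 20 vs 20: take 20 from left. Merged: [1, 5, 12, 20]
Compare 23 vs 20: take 20 from right. Merged: [1, 5, 12, 20, 20]
Compare 23 vs 22: take 22 from right. Merged: [1, 5, 12, 20, 20, 22]
Append remaining from left: [23, 25]. Merged: [1, 5, 12, 20, 20, 22, 23, 25]

Final merged array: [1, 5, 12, 20, 20, 22, 23, 25]
Total comparisons: 6

The merged array is [1, 5, 12, 20, 20, 22, 23, 25], requiring 6 comparisons. The merge step runs in O(n) time where n is the total number of elements.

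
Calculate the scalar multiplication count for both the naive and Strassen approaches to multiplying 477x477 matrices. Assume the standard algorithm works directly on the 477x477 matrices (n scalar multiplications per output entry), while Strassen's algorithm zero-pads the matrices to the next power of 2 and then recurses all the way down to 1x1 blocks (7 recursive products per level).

Matrix multiplication for 477x477 matrices:

Strassen's algorithm requires power-of-2 dimensions. Pad 477x477 to 512x512 (next power of 2).

Standard algorithm: 477^3 = 108531333 multiplications
Strassen's algorithm: 7^(log2(512)) = 7^9 = 40353607 multiplications
Savings: 108531333 - 40353607 = 68177726 multiplications

Standard: 108531333 multiplications (477^3). Strassen: 40353607 multiplications (7^9, after padding to 512x512). Strassen reduces 8 recursive multiplications to 7 at each level.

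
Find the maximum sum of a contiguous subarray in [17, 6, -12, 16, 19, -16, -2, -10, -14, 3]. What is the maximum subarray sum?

Using Kadane's algorithm on [17, 6, -12, 16, 19, -16, -2, -10, -14, 3]:

Scanning through the array:
Position 1 (value 6): max_ending_here = 23, max_so_far = 23
Position 2 (value -12): max_ending_here = 11, max_so_far = 23
Position 3 (value 16): max_ending_here = 27, max_so_far = 27
Position 4 (value 19): max_ending_here = 46, max_so_far = 46
Position 5 (value -16): max_ending_here = 30, max_so_far = 46
Position 6 (value -2): max_ending_here = 28, max_so_far = 46
Position 7 (value -10): max_ending_here = 18, max_so_far = 46
Position 8 (value -14): max_ending_here = 4, max_so_far = 46
Position 9 (value 3): max_ending_here = 7, max_so_far = 46

Maximum subarray: [17, 6, -12, 16, 19]
Maximum sum: 46

The maximum subarray is [17, 6, -12, 16, 19] with sum 46. This subarray runs from index 0 to index 4.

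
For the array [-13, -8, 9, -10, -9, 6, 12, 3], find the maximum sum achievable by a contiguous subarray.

Using Kadane's algorithm on [-13, -8, 9, -10, -9, 6, 12, 3]:

Scanning through the array:
Position 1 (value -8): max_ending_here = -8, max_so_far = -8
Position 2 (value 9): max_ending_here = 9, max_so_far = 9
Position 3 (value -10): max_ending_here = -1, max_so_far = 9
Position 4 (value -9): max_ending_here = -9, max_so_far = 9
Position 5 (value 6): max_ending_here = 6, max_so_far = 9
Position 6 (value 12): max_ending_here = 18, max_so_far = 18
Position 7 (value 3): max_ending_here = 21, max_so_far = 21

Maximum subarray: [6, 12, 3]
Maximum sum: 21

The maximum subarray is [6, 12, 3] with sum 21. This subarray runs from index 5 to index 7.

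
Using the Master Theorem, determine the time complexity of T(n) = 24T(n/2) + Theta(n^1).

Master Theorem for T(n) = 24T(n/2) + O(n^1):

a = 24, b = 2, c = 1
log_b(a) = log_2(24) = 4.5850

Case 1: c = 1 < log_2(24) = 4.5850
T(n) = O(n^(log_2 24))

For T(n) = 24T(n/2) + O(n^1): log_2(24) = 4.5850. This is Case 1 of the Master Theorem (c < log_b(a), work dominated by leaves), giving O(n^(log_2 24)).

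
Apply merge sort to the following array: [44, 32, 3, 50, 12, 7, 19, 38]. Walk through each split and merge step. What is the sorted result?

Merge sort trace:

Split: [44, 32, 3, 50, 12, 7, 19, 38] -> [44, 32, 3, 50] and [12, 7, 19, 38]
  Split: [44, 32, 3, 50] -> [44, 32] and [3, 50]
    Split: [44, 32] -> [44] and [32]
    Merge: [44] + [32] -> [32, 44]
    Split: [3, 50] -> [3] and [50]
    Merge: [3] + [50] -> [3, 50]
  Merge: [32, 44] + [3, 50] -> [3, 32, 44, 50]
  Split: [12, 7, 19, 38] -> [12, 7] and [19, 38]
    Split: [12, 7] -> [12] and [7]
    Merge: [12] + [7] -> [7, 12]
    Split: [19, 38] -> [19] and [38]
    Merge: [19] + [38] -> [19, 38]
  Merge: [7, 12] + [19, 38] -> [7, 12, 19, 38]
Merge: [3, 32, 44, 50] + [7, 12, 19, 38] -> [3, 7, 12, 19, 32, 38, 44, 50]

Final sorted array: [3, 7, 12, 19, 32, 38, 44, 50]

The merge sort proceeds by recursively splitting the array and merging sorted halves.
After all merges, the sorted array is [3, 7, 12, 19, 32, 38, 44, 50].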